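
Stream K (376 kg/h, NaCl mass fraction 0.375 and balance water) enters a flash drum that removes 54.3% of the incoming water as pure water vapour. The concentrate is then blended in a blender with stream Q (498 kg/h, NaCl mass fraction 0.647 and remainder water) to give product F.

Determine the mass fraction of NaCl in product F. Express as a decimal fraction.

0.621

Vapour removed = 0.543×0.625×376 = 127.61 kg/h; concentrate = 248.39 kg/h.
NaCl reaching the mixer = 141 (from concentrate) + 498×0.647 = 463.21 kg/h.
Product flow = 248.39 + 498 = 746.39 kg/h; NaCl fraction = 0.621.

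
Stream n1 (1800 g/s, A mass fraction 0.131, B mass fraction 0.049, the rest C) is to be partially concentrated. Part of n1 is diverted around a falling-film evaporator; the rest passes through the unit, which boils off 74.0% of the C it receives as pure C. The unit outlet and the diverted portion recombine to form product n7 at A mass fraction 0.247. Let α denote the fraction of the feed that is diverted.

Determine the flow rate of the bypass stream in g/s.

406.9 g/s

All 1800×0.131 = 235.8 g/s of A reaches n7, so n7 = 235.8/0.247 = 954.66 g/s and vapour = 845.34 g/s.
The evaporator receives (1−α)·1800 of feed at 0.820 C and removes 0.740 of that C:
0.740×0.820×(1−α)×1800 = 845.34
(1−α) = 845.34/1092.2 = 0.7740;  α = 0.2260.
Bypass flow = 0.2260×1800 = 406.88 g/s.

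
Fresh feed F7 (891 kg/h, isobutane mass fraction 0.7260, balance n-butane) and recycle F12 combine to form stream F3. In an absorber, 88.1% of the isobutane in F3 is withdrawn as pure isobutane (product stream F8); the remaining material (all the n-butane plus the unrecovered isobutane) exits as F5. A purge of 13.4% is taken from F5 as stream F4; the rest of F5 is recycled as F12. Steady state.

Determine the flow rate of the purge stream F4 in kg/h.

255.6 kg/h

n-butane enters only via F7 and leaves only via the purge: 891×0.274 = 0.134×(n-butane in F5), and the absorber passes all n-butane, so n-butane in F3 = n-butane in F5 = 1821.9 kg/h.
isobutane in F3: m_A = 891×0.726 + (1−0.134)·(1−0.881)·m_A, so m_A = 646.87/0.8969 = 721.19 kg/h.
F5 = (1−0.881)×721.19 + 1821.9 = 1907.7 kg/h.
Purge F4 = 0.134×1907.7 = 255.63 kg/h.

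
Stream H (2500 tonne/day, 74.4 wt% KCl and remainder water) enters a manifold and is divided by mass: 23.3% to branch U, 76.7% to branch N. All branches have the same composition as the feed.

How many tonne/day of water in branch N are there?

490.9 tonne/day

Branch N total = 0.767×2500 = 1917.5 tonne/day.
water in N = 0.256×1917.5 = 490.88 tonne/day.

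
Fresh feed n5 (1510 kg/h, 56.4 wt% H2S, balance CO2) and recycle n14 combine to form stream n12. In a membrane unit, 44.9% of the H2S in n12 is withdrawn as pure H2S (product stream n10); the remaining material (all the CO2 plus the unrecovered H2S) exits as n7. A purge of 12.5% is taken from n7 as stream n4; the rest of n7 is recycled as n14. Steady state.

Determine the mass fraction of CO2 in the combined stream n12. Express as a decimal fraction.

0.762

CO2 enters only via n5 and leaves only via the purge: 1510×0.436 = 0.125×(CO2 in n7), and the membrane unit passes all CO2, so CO2 in n12 = CO2 in n7 = 5266.9 kg/h.
H2S in n12: m_A = 1510×0.564 + (1−0.125)·(1−0.449)·m_A, so m_A = 851.64/0.5179 = 1644.5 kg/h.
n12 = 1644.5 + 5266.9 = 6911.4 kg/h.
CO2 fraction in n12 = 5266.9/6911.4 = 0.762.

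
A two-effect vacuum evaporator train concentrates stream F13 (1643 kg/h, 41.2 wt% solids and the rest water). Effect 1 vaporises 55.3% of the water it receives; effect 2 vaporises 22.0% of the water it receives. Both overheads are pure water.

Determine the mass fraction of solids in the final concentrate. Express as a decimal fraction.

water in feed = 1643×0.588 = 966.08 kg/h.
After stage 1: water left = (1−0.553)×966.08 = 431.84; stream total = 1108.8 kg/h.
After stage 2: water left = (1−0.220)×431.84 = 336.83; final concentrate = 1013.8 kg/h.
solids fraction = 676.92/1013.8 = 0.668.

0.668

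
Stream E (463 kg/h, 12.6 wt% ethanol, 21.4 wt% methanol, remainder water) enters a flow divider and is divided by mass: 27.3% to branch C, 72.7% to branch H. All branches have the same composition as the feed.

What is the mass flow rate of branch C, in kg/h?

Branch C flow = 0.273×463 = 126.4 kg/h.

126.4 kg/h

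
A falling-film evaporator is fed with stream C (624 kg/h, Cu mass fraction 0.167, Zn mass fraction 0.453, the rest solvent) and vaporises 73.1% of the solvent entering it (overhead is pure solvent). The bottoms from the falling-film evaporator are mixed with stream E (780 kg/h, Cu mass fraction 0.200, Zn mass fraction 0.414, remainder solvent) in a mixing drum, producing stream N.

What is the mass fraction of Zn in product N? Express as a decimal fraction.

0.492

Vapour removed = 0.731×0.380×624 = 173.33 kg/h; concentrate = 450.67 kg/h.
Zn reaching the mixer = 282.67 (from concentrate) + 780×0.414 = 605.59 kg/h.
Product flow = 450.67 + 780 = 1230.7 kg/h; Zn fraction = 0.492.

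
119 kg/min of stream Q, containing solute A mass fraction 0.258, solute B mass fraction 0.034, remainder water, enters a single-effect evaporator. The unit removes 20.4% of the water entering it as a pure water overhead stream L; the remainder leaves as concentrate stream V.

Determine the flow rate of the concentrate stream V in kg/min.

water entering = 119×0.708 = 84.252 kg/min; overhead removed = 0.204×84.252 = 17.187 kg/min.
Concentrate = 119 − 17.187 = 101.81 kg/min.

101.8 kg/min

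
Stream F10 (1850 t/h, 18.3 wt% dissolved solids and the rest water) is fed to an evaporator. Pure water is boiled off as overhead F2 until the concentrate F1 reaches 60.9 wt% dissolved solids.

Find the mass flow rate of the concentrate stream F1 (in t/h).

dissolved solids is conserved: 1850×0.183 = 338.55 t/h all reports to the concentrate.
Concentrate = 338.55/(target fraction) = 555.91 t/h.

555.9 t/h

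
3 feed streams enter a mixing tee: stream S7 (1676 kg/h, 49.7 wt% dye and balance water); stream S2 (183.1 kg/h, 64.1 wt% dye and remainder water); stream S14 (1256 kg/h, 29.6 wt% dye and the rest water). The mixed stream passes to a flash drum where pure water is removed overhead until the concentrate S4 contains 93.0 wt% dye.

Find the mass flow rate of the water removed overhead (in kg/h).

dye entering = 1676×0.497 + 183.1×0.641 + 1256×0.296 = 1322.1 kg/h.
All dye reports to S4, so S4 = 1322.1/0.930 = 1421.6 kg/h.
Total feed = 3115.1 kg/h; overhead = 3115.1 − 1421.6 = 1693.5 kg/h.

1693 kg/h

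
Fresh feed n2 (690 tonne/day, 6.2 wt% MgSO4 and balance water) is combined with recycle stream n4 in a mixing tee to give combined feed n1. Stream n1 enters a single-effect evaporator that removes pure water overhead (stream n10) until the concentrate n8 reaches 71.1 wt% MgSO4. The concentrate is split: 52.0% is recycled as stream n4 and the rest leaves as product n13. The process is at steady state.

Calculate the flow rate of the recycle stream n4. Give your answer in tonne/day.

Overall MgSO4 balance (none leaves overhead): MgSO4 in fresh feed = MgSO4 in product, i.e. 690×0.062 = (1−0.520)·n8·0.711.
n8 = 42.78/(0.711×0.480) = 125.35 tonne/day.
Recycle n4 = 0.520×125.35 = 65.183 tonne/day.

65.18 tonne/day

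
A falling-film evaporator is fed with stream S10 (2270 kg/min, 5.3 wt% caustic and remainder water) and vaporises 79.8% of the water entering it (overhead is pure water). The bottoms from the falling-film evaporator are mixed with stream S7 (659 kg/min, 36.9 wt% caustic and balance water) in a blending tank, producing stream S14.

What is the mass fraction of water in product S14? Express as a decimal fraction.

0.700

Vapour removed = 0.798×0.947×2270 = 1715.5 kg/min; concentrate = 554.55 kg/min.
water reaching the mixer = 434.24 (from concentrate) + 659×0.631 = 850.07 kg/min.
Product flow = 554.55 + 659 = 1213.5 kg/min; water fraction = 0.700.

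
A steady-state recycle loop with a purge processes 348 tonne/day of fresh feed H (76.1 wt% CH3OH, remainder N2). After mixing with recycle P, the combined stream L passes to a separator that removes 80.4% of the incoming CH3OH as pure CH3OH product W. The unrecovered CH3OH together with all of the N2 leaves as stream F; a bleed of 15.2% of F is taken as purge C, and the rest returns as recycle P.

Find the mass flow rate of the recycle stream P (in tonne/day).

516.8 tonne/day

N2 enters only via H and leaves only via the purge: 348×0.239 = 0.152×(N2 in F), and the separator passes all N2, so N2 in L = N2 in F = 547.18 tonne/day.
CH3OH in L: m_A = 348×0.761 + (1−0.152)·(1−0.804)·m_A, so m_A = 264.83/0.8338 = 317.62 tonne/day.
F = (1−0.804)×317.62 + 547.18 = 609.44 tonne/day.
Recycle P = (1−0.152)×609.44 = 516.8 tonne/day.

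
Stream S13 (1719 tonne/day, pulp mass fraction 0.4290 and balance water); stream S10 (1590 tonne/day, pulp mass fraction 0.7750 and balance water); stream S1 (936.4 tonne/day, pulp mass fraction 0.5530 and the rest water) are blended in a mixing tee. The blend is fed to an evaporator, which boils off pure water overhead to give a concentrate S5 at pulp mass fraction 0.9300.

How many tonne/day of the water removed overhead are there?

pulp entering = 1719×0.429 + 1590×0.775 + 936.4×0.553 = 2487.5 tonne/day.
All pulp reports to S5, so S5 = 2487.5/0.930 = 2674.8 tonne/day.
Total feed = 4245.4 tonne/day; overhead = 4245.4 − 2674.8 = 1570.6 tonne/day.

1571 tonne/day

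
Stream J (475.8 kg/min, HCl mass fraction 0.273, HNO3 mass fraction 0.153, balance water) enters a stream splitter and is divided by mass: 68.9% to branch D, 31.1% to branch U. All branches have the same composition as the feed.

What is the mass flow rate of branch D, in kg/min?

Branch D flow = 0.689×475.8 = 327.83 kg/min.

327.8 kg/min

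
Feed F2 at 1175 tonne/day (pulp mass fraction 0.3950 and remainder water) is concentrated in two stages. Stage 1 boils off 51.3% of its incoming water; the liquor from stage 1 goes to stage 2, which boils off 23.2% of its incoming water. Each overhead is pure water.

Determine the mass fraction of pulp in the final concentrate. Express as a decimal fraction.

0.6358

water in feed = 1175×0.605 = 710.88 tonne/day.
After stage 1: water left = (1−0.513)×710.88 = 346.2; stream total = 810.32 tonne/day.
After stage 2: water left = (1−0.232)×346.2 = 265.88; final concentrate = 730 tonne/day.
pulp fraction = 464.12/730 = 0.6358.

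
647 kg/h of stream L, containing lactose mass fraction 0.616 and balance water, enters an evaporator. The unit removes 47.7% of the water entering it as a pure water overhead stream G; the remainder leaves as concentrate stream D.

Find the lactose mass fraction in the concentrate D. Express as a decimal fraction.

0.754

lactose is not removed: 647×0.616 = 398.55 kg/h of lactose enters D.
water entering = 647×0.384 = 248.45 kg/h; overhead removed = 0.477×248.45 = 118.51 kg/h.
Concentrate = 647 − 118.51 = 528.49 kg/h.
Mass fraction = 398.55/528.49 = 0.754.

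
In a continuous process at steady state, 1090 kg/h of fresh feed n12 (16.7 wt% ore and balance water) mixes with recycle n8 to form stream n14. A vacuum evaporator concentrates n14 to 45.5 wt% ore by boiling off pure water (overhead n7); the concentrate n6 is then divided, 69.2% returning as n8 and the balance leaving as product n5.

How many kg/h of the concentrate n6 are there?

1299 kg/h

Overall ore balance (none leaves overhead): ore in fresh feed = ore in product, i.e. 1090×0.167 = (1−0.692)·n6·0.455.
n6 = 182.03/(0.455×0.308) = 1298.9 kg/h.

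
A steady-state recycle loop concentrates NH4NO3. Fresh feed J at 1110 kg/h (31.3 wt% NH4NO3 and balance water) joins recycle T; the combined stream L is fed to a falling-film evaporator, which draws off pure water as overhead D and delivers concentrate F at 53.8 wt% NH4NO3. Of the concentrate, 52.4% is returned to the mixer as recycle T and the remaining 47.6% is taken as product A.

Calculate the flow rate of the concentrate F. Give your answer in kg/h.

Overall NH4NO3 balance (none leaves overhead): NH4NO3 in fresh feed = NH4NO3 in product, i.e. 1110×0.313 = (1−0.524)·F·0.538.
F = 347.43/(0.538×0.476) = 1356.7 kg/h.

1357 kg/h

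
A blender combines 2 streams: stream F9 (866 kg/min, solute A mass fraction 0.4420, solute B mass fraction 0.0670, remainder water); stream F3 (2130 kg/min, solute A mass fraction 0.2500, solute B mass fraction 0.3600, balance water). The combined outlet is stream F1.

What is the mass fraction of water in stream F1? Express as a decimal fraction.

0.4192

Total flow out = 866 + 2130 = 2996 kg/min.
water in = 866×0.491 + 2130×0.390 = 1255.9 kg/min.
water mass fraction in F1 = 1255.9/2996 = 0.4192.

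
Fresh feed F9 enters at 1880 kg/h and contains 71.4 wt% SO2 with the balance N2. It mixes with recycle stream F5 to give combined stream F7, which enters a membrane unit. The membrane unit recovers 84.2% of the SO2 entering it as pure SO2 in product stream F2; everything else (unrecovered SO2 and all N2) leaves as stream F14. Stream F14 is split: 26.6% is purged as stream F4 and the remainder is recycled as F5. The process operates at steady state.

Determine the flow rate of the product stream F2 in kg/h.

1279 kg/h

SO2 in F7: m_A = 1880×0.714 + (1−0.266)·(1−0.842)·m_A, so m_A = 1342.3/0.8840 = 1518.4 kg/h.
Product F2 = 0.842×1518.4 = 1278.5 kg/h.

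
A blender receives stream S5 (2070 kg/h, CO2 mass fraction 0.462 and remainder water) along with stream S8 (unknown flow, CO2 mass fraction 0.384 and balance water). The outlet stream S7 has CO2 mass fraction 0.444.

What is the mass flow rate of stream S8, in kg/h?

621 kg/h

Let S8 be the unknown flow. Total out = 2070 + S8.
CO2 balance: 956.34 + 0.384·S8 = 0.444·(2070 + S8)
(0.384 − 0.444)·S8 = 0.444×2070 − 956.34 = -37.26
S8 = -37.26 / -0.060 = 621 kg/h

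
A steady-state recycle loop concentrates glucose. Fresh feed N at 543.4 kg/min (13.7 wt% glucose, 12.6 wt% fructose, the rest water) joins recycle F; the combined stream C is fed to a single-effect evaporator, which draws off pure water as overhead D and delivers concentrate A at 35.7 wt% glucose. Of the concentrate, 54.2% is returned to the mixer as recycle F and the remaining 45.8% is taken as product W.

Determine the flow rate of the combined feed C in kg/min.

790.2 kg/min

Overall glucose balance (none leaves overhead): glucose in fresh feed = glucose in product, i.e. 543.4×0.137 = (1−0.542)·A·0.357.
A = 74.446/(0.357×0.458) = 455.31 kg/min.
Recycle F = 0.542×455.31 = 246.78 kg/min.
Combined feed C = 543.4 + 246.78 = 790.18 kg/min.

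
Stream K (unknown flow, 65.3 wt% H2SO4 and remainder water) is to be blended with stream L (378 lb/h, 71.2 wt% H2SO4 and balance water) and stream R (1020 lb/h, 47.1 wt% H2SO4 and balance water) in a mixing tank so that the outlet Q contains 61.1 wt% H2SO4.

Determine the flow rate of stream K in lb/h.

2491 lb/h

Let K be the unknown flow. Total out = 1398 + K.
H2SO4 balance: 749.56 + 0.653·K = 0.611·(1398 + K)
(0.653 − 0.611)·K = 0.611×1398 − 749.56 = 104.62
K = 104.62 / 0.042 = 2491 lb/h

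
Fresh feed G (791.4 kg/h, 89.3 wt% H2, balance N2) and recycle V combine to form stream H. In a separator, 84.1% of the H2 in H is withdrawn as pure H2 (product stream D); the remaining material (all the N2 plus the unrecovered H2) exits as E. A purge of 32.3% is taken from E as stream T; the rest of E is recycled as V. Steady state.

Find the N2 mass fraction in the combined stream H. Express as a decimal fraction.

0.249

N2 enters only via G and leaves only via the purge: 791.4×0.107 = 0.323×(N2 in E), and the separator passes all N2, so N2 in H = N2 in E = 262.17 kg/h.
H2 in H: m_A = 791.4×0.893 + (1−0.323)·(1−0.841)·m_A, so m_A = 706.72/0.8924 = 791.97 kg/h.
H = 791.97 + 262.17 = 1054.1 kg/h.
N2 fraction in H = 262.17/1054.1 = 0.249.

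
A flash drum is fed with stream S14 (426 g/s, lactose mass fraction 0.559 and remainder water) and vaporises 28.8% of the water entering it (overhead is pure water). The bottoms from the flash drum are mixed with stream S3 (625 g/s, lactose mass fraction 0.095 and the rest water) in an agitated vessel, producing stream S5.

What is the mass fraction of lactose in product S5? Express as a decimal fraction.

Vapour removed = 0.288×0.441×426 = 54.105 g/s; concentrate = 371.89 g/s.
lactose reaching the mixer = 238.13 (from concentrate) + 625×0.095 = 297.51 g/s.
Product flow = 371.89 + 625 = 996.89 g/s; lactose fraction = 0.298.

0.298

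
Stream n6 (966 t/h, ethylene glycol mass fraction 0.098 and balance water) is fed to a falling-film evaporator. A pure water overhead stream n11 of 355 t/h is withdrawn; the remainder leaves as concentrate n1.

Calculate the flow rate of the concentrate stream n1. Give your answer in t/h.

611 t/h

Concentrate = 966 − 355 = 611 t/h.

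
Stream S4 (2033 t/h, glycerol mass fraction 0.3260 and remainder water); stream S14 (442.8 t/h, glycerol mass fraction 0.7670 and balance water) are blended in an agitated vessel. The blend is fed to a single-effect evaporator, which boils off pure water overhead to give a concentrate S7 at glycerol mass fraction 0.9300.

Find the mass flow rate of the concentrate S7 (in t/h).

1078 t/h

glycerol entering = 2033×0.326 + 442.8×0.767 = 1002.4 t/h.
All glycerol reports to S7, so S7 = 1002.4/0.930 = 1077.8 t/h.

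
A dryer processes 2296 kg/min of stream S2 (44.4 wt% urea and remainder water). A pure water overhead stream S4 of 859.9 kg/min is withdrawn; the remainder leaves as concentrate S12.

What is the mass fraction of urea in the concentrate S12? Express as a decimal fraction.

urea is not removed: 2296×0.444 = 1019.4 kg/min of urea enters S12.
Concentrate = 2296 − 859.9 = 1436.1 kg/min.
Mass fraction = 1019.4/1436.1 = 0.710.

0.710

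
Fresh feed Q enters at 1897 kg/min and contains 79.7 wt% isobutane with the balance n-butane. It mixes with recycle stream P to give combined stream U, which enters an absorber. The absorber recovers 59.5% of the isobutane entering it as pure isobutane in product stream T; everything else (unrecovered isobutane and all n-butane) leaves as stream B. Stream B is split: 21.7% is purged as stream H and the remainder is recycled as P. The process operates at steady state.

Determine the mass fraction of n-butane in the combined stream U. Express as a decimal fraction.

n-butane enters only via Q and leaves only via the purge: 1897×0.203 = 0.217×(n-butane in B), and the absorber passes all n-butane, so n-butane in U = n-butane in B = 1774.6 kg/min.
isobutane in U: m_A = 1897×0.797 + (1−0.217)·(1−0.595)·m_A, so m_A = 1511.9/0.6829 = 2214 kg/min.
U = 2214 + 1774.6 = 3988.6 kg/min.
n-butane fraction in U = 1774.6/3988.6 = 0.445.

0.445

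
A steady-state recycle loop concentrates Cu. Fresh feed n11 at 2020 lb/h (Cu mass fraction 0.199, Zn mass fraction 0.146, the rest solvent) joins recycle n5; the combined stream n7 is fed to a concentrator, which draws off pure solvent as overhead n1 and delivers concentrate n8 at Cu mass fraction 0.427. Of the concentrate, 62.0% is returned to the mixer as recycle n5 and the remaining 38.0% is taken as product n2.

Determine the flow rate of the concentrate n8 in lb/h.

Overall Cu balance (none leaves overhead): Cu in fresh feed = Cu in product, i.e. 2020×0.199 = (1−0.620)·n8·0.427.
n8 = 401.98/(0.427×0.380) = 2477.4 lb/h.

2477 lb/h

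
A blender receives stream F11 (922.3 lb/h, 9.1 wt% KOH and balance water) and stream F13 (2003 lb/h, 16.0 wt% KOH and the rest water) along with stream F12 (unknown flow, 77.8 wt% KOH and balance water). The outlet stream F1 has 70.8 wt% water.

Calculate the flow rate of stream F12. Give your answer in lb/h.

Let F12 be the unknown flow. Total out = 2925.3 + F12.
water balance: 2520.9 + 0.222·F12 = 0.708·(2925.3 + F12)
(0.222 − 0.708)·F12 = 0.708×2925.3 − 2520.9 = -449.78
F12 = -449.78 / -0.486 = 925.47 lb/h

925.5 lb/h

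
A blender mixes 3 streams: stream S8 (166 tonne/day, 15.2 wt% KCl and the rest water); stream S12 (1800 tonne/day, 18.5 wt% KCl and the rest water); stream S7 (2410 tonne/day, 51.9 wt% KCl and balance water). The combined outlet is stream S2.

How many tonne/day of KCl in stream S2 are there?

1609 tonne/day

KCl out = KCl in = 166×0.152 + 1800×0.185 + 2410×0.519 = 1609 tonne/day.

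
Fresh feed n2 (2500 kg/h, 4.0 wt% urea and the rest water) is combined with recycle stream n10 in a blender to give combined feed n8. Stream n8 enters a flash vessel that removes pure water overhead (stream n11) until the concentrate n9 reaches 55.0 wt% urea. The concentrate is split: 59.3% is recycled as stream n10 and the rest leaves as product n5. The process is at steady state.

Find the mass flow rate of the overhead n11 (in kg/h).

2318 kg/h

Overall urea balance (none leaves overhead): urea in fresh feed = urea in product, i.e. 2500×0.040 = (1−0.593)·n9·0.550.
n9 = 100/(0.550×0.407) = 446.73 kg/h.
Recycle n10 = 0.593×446.73 = 264.91 kg/h.
Combined feed n8 = 2500 + 264.91 = 2764.9 kg/h.
Overhead n11 = n8 − n9 = 2764.9 − 446.73 = 2318.2 kg/h.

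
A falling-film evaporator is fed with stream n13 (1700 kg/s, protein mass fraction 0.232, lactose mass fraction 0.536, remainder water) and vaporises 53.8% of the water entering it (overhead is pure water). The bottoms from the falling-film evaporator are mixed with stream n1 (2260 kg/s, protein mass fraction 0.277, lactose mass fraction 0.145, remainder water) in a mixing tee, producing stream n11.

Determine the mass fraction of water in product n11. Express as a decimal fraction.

Vapour removed = 0.538×0.232×1700 = 212.19 kg/s; concentrate = 1487.8 kg/s.
water reaching the mixer = 182.21 (from concentrate) + 2260×0.578 = 1488.5 kg/s.
Product flow = 1487.8 + 2260 = 3747.8 kg/s; water fraction = 0.397.

0.397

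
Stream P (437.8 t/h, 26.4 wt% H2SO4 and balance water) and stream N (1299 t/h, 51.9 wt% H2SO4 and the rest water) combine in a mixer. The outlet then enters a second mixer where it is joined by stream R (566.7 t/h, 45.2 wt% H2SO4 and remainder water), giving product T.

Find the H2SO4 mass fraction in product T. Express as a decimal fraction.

0.454

Overall, product flow = 2303.5 t/h.
H2SO4 in = 437.8×0.264 + 1299×0.519 + 566.7×0.452 = 1045.9 t/h.
H2SO4 fraction in T = 0.454.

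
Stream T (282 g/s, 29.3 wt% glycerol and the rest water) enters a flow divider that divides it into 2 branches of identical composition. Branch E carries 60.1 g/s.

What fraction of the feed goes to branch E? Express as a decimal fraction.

Fraction to E = 60.1/282 = 0.2131.

0.213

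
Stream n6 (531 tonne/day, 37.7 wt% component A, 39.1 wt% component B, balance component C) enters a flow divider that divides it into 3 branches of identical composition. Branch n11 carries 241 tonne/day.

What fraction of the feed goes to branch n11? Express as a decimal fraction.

Fraction to n11 = 241/531 = 0.4539.

0.454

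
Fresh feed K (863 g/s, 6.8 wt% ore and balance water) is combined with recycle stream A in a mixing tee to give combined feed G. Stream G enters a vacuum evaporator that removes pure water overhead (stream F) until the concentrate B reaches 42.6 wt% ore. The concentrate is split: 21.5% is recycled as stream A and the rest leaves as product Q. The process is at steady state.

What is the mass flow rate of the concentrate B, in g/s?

175.5 g/s

Overall ore balance (none leaves overhead): ore in fresh feed = ore in product, i.e. 863×0.068 = (1−0.215)·B·0.426.
B = 58.684/(0.426×0.785) = 175.49 g/s.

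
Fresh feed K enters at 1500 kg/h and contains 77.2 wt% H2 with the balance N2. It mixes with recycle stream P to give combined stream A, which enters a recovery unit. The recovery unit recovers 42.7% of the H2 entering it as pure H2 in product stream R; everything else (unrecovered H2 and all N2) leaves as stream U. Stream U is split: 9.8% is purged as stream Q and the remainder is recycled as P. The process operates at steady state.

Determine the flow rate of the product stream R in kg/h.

H2 in A: m_A = 1500×0.772 + (1−0.098)·(1−0.427)·m_A, so m_A = 1158/0.4832 = 2396.8 kg/h.
Product R = 0.427×2396.8 = 1023.4 kg/h.

1023 kg/h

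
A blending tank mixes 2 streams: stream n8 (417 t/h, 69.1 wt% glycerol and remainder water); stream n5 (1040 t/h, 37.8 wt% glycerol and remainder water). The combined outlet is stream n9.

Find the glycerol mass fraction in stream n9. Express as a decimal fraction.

0.468

Total flow out = 417 + 1040 = 1457 t/h.
glycerol in = 417×0.691 + 1040×0.378 = 681.27 t/h.
glycerol mass fraction in n9 = 681.27/1457 = 0.468.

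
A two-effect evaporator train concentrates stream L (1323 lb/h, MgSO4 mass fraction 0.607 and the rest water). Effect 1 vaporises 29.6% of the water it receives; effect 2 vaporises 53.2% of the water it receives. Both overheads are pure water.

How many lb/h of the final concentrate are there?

974.4 lb/h

water in feed = 1323×0.393 = 519.94 lb/h.
After stage 1: water left = (1−0.296)×519.94 = 366.04; stream total = 1169.1 lb/h.
After stage 2: water left = (1−0.532)×366.04 = 171.31; final concentrate = 974.37 lb/h.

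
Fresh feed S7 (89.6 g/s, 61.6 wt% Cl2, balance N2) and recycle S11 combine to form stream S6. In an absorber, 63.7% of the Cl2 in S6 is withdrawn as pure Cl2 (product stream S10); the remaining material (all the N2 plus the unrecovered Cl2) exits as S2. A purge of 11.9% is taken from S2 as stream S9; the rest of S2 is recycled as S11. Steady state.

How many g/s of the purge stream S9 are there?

N2 enters only via S7 and leaves only via the purge: 89.6×0.384 = 0.119×(N2 in S2), and the absorber passes all N2, so N2 in S6 = N2 in S2 = 289.13 g/s.
Cl2 in S6: m_A = 89.6×0.616 + (1−0.119)·(1−0.637)·m_A, so m_A = 55.194/0.6802 = 81.144 g/s.
S2 = (1−0.637)×81.144 + 289.13 = 318.58 g/s.
Purge S9 = 0.119×318.58 = 37.912 g/s.

37.91 g/s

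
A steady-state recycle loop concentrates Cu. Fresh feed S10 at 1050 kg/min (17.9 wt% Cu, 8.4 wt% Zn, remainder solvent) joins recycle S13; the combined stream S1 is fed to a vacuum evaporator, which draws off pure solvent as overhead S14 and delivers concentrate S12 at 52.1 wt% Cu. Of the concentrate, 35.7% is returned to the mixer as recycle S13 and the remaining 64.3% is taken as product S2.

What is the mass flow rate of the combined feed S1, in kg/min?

Overall Cu balance (none leaves overhead): Cu in fresh feed = Cu in product, i.e. 1050×0.179 = (1−0.357)·S12·0.521.
S12 = 187.95/(0.521×0.643) = 561.04 kg/min.
Recycle S13 = 0.357×561.04 = 200.29 kg/min.
Combined feed S1 = 1050 + 200.29 = 1250.3 kg/min.

1250 kg/min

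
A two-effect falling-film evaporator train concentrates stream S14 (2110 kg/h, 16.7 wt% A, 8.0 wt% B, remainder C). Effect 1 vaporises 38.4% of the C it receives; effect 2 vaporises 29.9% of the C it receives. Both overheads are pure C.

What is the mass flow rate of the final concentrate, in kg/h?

1207 kg/h

C in feed = 2110×0.753 = 1588.8 kg/h.
After stage 1: C left = (1−0.384)×1588.8 = 978.72; stream total = 1499.9 kg/h.
After stage 2: C left = (1−0.299)×978.72 = 686.08; final concentrate = 1207.3 kg/h.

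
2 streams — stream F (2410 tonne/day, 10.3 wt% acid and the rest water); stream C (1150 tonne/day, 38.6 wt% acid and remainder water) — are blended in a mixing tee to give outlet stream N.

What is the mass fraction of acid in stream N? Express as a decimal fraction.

0.1944

Total flow out = 2410 + 1150 = 3560 tonne/day.
acid in = 2410×0.103 + 1150×0.386 = 692.13 tonne/day.
acid mass fraction in N = 692.13/3560 = 0.1944.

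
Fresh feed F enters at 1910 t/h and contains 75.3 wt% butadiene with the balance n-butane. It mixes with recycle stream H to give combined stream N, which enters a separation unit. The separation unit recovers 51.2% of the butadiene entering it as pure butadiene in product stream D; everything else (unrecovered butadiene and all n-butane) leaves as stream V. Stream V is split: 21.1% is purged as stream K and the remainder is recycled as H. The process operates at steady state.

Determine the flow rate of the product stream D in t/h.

butadiene in N: m_A = 1910×0.753 + (1−0.211)·(1−0.512)·m_A, so m_A = 1438.2/0.6150 = 2338.7 t/h.
Product D = 0.512×2338.7 = 1197.4 t/h.

1197 t/h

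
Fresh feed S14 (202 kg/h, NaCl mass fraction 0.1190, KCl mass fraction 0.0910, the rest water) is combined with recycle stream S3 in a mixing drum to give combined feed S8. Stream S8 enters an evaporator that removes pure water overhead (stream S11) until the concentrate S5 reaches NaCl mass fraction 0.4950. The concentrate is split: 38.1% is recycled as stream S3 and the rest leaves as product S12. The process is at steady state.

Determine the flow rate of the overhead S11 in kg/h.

Overall NaCl balance (none leaves overhead): NaCl in fresh feed = NaCl in product, i.e. 202×0.119 = (1−0.381)·S5·0.495.
S5 = 24.038/(0.495×0.619) = 78.452 kg/h.
Recycle S3 = 0.381×78.452 = 29.89 kg/h.
Combined feed S8 = 202 + 29.89 = 231.89 kg/h.
Overhead S11 = S8 − S5 = 231.89 − 78.452 = 153.44 kg/h.

153.4 kg/h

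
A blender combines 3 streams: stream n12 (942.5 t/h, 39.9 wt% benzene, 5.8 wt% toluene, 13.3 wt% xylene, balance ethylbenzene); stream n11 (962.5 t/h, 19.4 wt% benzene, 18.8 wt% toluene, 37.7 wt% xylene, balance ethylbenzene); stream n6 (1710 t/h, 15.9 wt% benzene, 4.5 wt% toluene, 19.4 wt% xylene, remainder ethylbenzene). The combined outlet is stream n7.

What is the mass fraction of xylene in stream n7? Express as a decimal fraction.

0.227

Total flow out = 942.5 + 962.5 + 1710 = 3615 t/h.
xylene in = 942.5×0.133 + 962.5×0.377 + 1710×0.194 = 819.96 t/h.
xylene mass fraction in n7 = 819.96/3615 = 0.227.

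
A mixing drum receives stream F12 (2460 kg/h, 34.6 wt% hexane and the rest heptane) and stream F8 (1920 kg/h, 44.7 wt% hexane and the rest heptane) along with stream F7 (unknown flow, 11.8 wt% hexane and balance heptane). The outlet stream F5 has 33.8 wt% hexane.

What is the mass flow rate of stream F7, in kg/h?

1041 kg/h

Let F7 be the unknown flow. Total out = 4380 + F7.
hexane balance: 1709.4 + 0.118·F7 = 0.338·(4380 + F7)
(0.118 − 0.338)·F7 = 0.338×4380 − 1709.4 = -228.96
F7 = -228.96 / -0.220 = 1040.7 kg/h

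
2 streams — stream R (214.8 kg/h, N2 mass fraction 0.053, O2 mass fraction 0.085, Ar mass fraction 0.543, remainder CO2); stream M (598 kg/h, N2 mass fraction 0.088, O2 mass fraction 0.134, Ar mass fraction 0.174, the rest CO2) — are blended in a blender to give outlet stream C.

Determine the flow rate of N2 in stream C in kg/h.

64.01 kg/h

N2 out = N2 in = 214.8×0.053 + 598×0.088 = 64.008 kg/h.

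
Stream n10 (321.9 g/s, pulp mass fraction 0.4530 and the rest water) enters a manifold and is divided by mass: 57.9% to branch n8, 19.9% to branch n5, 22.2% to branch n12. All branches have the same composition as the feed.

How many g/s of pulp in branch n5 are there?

29.02 g/s

Branch n5 total = 0.199×321.9 = 64.058 g/s.
pulp in n5 = 0.453×64.058 = 29.018 g/s.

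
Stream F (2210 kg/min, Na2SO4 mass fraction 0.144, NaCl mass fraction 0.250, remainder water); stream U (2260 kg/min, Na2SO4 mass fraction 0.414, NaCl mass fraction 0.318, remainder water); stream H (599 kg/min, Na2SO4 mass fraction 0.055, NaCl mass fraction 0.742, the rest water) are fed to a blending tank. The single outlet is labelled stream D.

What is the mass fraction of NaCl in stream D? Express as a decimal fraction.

Total flow out = 2210 + 2260 + 599 = 5069 kg/min.
NaCl in = 2210×0.250 + 2260×0.318 + 599×0.742 = 1715.6 kg/min.
NaCl mass fraction in D = 1715.6/5069 = 0.338.

0.338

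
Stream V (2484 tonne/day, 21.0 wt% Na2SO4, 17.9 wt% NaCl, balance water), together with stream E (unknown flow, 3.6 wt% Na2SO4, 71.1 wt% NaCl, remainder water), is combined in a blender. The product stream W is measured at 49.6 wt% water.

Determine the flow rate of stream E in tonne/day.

Let E be the unknown flow. Total out = 2484 + E.
water balance: 1517.7 + 0.253·E = 0.496·(2484 + E)
(0.253 − 0.496)·E = 0.496×2484 − 1517.7 = -285.66
E = -285.66 / -0.243 = 1175.6 tonne/day

1176 tonne/day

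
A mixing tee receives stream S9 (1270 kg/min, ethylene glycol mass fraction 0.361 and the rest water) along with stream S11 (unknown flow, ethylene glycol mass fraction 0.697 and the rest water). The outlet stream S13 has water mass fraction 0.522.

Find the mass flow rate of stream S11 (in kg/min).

678.5 kg/min

Let S11 be the unknown flow. Total out = 1270 + S11.
water balance: 811.53 + 0.303·S11 = 0.522·(1270 + S11)
(0.303 − 0.522)·S11 = 0.522×1270 − 811.53 = -148.59
S11 = -148.59 / -0.219 = 678.49 kg/min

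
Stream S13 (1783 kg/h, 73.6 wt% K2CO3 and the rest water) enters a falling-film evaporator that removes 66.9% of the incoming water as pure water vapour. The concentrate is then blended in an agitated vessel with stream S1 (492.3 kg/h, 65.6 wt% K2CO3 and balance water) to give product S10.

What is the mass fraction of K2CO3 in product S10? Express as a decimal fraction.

0.8341

Vapour removed = 0.669×0.264×1783 = 314.91 kg/h; concentrate = 1468.1 kg/h.
K2CO3 reaching the mixer = 1312.3 (from concentrate) + 492.3×0.656 = 1635.2 kg/h.
Product flow = 1468.1 + 492.3 = 1960.4 kg/h; K2CO3 fraction = 0.8341.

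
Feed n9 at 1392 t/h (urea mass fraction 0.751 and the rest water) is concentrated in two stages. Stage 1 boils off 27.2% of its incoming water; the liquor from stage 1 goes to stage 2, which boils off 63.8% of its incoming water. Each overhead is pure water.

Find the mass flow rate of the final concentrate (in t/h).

1137 t/h

water in feed = 1392×0.249 = 346.61 t/h.
After stage 1: water left = (1−0.272)×346.61 = 252.33; stream total = 1297.7 t/h.
After stage 2: water left = (1−0.638)×252.33 = 91.344; final concentrate = 1136.7 t/h.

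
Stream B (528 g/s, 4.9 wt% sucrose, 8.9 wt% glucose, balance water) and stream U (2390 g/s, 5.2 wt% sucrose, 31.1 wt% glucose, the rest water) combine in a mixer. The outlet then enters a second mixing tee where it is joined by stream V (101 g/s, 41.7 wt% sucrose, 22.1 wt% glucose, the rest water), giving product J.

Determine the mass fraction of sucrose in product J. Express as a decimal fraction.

0.064

Overall, product flow = 3019 g/s.
sucrose in = 528×0.049 + 2390×0.052 + 101×0.417 = 192.27 g/s.
sucrose fraction in J = 0.064.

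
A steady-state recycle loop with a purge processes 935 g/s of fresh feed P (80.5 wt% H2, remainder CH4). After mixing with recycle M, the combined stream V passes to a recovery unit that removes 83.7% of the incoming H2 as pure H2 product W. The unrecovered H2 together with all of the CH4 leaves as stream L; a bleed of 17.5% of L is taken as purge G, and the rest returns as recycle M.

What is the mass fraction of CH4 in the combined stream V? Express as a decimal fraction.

CH4 enters only via P and leaves only via the purge: 935×0.195 = 0.175×(CH4 in L), and the recovery unit passes all CH4, so CH4 in V = CH4 in L = 1041.9 g/s.
H2 in V: m_A = 935×0.805 + (1−0.175)·(1−0.837)·m_A, so m_A = 752.68/0.8655 = 869.62 g/s.
V = 869.62 + 1041.9 = 1911.5 g/s.
CH4 fraction in V = 1041.9/1911.5 = 0.545.

0.545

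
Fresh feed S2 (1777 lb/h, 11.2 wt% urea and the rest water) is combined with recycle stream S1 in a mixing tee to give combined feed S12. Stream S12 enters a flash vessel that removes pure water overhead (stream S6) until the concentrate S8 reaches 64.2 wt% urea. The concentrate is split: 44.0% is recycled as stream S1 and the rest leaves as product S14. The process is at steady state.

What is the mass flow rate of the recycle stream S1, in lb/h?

243.6 lb/h

Overall urea balance (none leaves overhead): urea in fresh feed = urea in product, i.e. 1777×0.112 = (1−0.440)·S8·0.642.
S8 = 199.02/(0.642×0.560) = 553.58 lb/h.
Recycle S1 = 0.440×553.58 = 243.58 lb/h.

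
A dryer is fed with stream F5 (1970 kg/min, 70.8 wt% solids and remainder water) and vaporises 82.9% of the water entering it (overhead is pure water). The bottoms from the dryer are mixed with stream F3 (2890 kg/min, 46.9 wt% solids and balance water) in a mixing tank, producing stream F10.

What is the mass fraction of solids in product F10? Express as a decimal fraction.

Vapour removed = 0.829×0.292×1970 = 476.87 kg/min; concentrate = 1493.1 kg/min.
solids reaching the mixer = 1394.8 (from concentrate) + 2890×0.469 = 2750.2 kg/min.
Product flow = 1493.1 + 2890 = 4383.1 kg/min; solids fraction = 0.627.

0.627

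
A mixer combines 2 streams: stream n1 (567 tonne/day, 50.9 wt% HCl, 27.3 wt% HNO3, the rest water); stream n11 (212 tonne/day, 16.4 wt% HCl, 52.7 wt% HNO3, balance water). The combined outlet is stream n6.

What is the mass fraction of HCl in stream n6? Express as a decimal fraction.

Total flow out = 567 + 212 = 779 tonne/day.
HCl in = 567×0.509 + 212×0.164 = 323.37 tonne/day.
HCl mass fraction in n6 = 323.37/779 = 0.4151.

0.4151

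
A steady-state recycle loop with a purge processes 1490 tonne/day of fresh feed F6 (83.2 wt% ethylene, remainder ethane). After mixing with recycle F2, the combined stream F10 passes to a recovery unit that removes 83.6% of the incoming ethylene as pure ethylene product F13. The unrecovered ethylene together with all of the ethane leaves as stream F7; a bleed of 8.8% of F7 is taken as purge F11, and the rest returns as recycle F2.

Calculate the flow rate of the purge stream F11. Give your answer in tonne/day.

271.4 tonne/day

ethane enters only via F6 and leaves only via the purge: 1490×0.168 = 0.088×(ethane in F7), and the recovery unit passes all ethane, so ethane in F10 = ethane in F7 = 2844.5 tonne/day.
ethylene in F10: m_A = 1490×0.832 + (1−0.088)·(1−0.836)·m_A, so m_A = 1239.7/0.8504 = 1457.7 tonne/day.
F7 = (1−0.836)×1457.7 + 2844.5 = 3083.6 tonne/day.
Purge F11 = 0.088×3083.6 = 271.36 tonne/day.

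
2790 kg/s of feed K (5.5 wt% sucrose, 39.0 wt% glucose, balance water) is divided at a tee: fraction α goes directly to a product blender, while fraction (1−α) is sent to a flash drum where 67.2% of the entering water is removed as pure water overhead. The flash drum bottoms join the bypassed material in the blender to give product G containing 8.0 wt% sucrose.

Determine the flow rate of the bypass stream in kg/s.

All 2790×0.055 = 153.45 kg/s of sucrose reaches G, so G = 153.45/0.080 = 1918.1 kg/s and vapour = 871.88 kg/s.
The evaporator receives (1−α)·2790 of feed at 0.555 water and removes 0.672 of that water:
0.672×0.555×(1−α)×2790 = 871.88
(1−α) = 871.88/1040.6 = 0.8379;  α = 0.1621.
Bypass flow = 0.1621×2790 = 452.28 kg/s.

452.3 kg/s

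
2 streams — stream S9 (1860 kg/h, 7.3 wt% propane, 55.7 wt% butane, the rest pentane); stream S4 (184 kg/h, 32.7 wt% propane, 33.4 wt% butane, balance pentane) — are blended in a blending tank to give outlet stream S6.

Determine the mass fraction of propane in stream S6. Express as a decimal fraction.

Total flow out = 1860 + 184 = 2044 kg/h.
propane in = 1860×0.073 + 184×0.327 = 195.95 kg/h.
propane mass fraction in S6 = 195.95/2044 = 0.096.

0.096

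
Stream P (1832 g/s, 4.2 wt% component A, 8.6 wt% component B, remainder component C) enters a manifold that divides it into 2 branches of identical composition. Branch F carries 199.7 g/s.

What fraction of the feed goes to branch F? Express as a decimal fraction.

Fraction to F = 199.7/1832 = 0.1090.

0.109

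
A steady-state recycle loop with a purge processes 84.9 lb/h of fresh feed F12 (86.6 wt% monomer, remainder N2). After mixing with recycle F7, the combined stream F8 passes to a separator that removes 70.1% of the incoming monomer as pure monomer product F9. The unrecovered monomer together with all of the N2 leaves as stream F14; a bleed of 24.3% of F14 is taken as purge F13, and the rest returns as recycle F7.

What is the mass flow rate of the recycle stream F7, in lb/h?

56.95 lb/h

N2 enters only via F12 and leaves only via the purge: 84.9×0.134 = 0.243×(N2 in F14), and the separator passes all N2, so N2 in F8 = N2 in F14 = 46.817 lb/h.
monomer in F8: m_A = 84.9×0.866 + (1−0.243)·(1−0.701)·m_A, so m_A = 73.523/0.7737 = 95.034 lb/h.
F14 = (1−0.701)×95.034 + 46.817 = 75.232 lb/h.
Recycle F7 = (1−0.243)×75.232 = 56.951 lb/h.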